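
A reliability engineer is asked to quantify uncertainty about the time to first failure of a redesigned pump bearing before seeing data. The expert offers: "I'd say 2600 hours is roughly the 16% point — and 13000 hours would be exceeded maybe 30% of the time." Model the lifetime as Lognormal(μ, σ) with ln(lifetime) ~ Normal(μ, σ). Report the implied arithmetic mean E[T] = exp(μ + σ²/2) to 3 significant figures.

If T ~ Lognormal(μ,σ) then ln T ~ Normal(μ,σ), so the p-quantile of ln T is μ + z_p·σ.
ln(2600) = 7.863 and ln(13000) = 9.473; z_{0.16} = -0.9945, z_{0.7} = 0.5244.
σ = (9.473 − 7.863)/(0.5244 − (-0.9945)) = 1.060.
μ = 7.863 − (-0.9945)·1.060 = 8.917.
E[T] = exp(μ + σ²/2) = exp(8.917 + 0.5614) = 13100 hours.

E[T] ≈ 13100 hours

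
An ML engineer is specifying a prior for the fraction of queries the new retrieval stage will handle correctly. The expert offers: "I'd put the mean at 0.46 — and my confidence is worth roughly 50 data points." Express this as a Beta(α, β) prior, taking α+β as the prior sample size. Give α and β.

Under the effective-sample-size interpretation, Beta(α, β) has prior mean α/(α+β) and prior sample size α+β.
So α+β = 50 and α/(α+β) = 0.46, giving α = 0.46·50 = 23 and β = 50 − 23 = 27.

α = 23, β = 27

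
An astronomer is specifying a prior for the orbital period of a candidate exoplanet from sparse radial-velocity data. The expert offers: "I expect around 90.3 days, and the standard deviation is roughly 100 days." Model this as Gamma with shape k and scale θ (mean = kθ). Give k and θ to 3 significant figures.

For Gamma(k, scale θ): mean = kθ, variance = kθ², so CV = 1/√k.
CV = SD/mean = 100/90.3 = 1.107, hence k = 1/CV² = 0.815.
Then θ = mean/k = 90.3/0.815 = 111.

k ≈ 0.815, θ ≈ 111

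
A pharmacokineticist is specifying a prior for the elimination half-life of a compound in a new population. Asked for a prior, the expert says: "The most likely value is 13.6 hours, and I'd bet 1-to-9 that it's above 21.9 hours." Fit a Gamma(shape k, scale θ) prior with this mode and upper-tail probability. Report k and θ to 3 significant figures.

k ≈ 9.28, θ ≈ 1.64

Gamma(k,θ) with k>1 has mode (k−1)θ, so θ = 13.6/(k−1).
Need P(X < 21.9) = 0.9 with θ tied to k this way. Start at k = 2, θ = 13.6: P(X<21.9) ≈ 0.478.
Too low — raise k to concentrate. Iterating converges to k ≈ 9.28.
Then θ = 13.6/(9.28−1) ≈ 1.64.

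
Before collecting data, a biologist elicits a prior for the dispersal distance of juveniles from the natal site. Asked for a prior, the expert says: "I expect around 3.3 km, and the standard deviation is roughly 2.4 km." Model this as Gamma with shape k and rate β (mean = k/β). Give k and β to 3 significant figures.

For Gamma(k, rate β): mean = k/β, variance = k/β², so CV = 1/√k.
CV = SD/mean = 2.4/3.3 = 0.7273, hence k = 1/CV² = 1.89.
Then β = k/mean = 1.89/3.3 = 0.573.

k ≈ 1.89, β ≈ 0.573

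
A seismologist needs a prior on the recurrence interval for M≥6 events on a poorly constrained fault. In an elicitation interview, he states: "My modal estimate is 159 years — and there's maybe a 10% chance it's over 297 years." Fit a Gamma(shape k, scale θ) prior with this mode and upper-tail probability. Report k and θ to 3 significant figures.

k ≈ 5.89, θ ≈ 32.5

Gamma(k,θ) with k>1 has mode (k−1)θ, so θ = 159/(k−1).
Need P(X < 297) = 0.9 with θ tied to k this way. Start at k = 2, θ = 159: P(X<297) ≈ 0.557.
Too low — raise k to concentrate. Iterating converges to k ≈ 5.89.
Then θ = 159/(5.89−1) ≈ 32.5.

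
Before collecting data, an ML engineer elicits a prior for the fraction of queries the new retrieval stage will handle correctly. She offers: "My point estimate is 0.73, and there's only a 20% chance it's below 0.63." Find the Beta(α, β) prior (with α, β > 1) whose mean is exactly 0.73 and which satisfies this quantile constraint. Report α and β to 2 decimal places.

α ≈ 9.40, β ≈ 3.48

With mean 0.73 fixed, write α = 0.73s, β = 0.27s where s = α+β.
Need P(θ < 0.63) = 0.2 under Beta(0.73s, 0.27s). Normal approximation: (q−m)/√(m(1−m)/s) ≈ z_{0.2} = -0.842, so s ≈ 0.73·0.27·(-0.842)²/(0.63−0.73)² = 14.0.
At s = 14.0: P(θ<0.63) ≈ 0.192. Adjusting to match 0.2 gives s ≈ 12.87.
So α = 0.73·12.87 ≈ 9.40, β = 0.27·12.87 ≈ 3.48.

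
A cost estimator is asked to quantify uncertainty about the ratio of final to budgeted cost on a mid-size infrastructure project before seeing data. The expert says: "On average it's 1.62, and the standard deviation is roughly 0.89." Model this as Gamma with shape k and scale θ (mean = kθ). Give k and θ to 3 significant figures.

k ≈ 3.31, θ ≈ 0.489

For Gamma(k, scale θ): mean = kθ, variance = kθ², so CV = 1/√k.
CV = SD/mean = 0.89/1.62 = 0.5494, hence k = 1/CV² = 3.31.
Then θ = mean/k = 1.62/3.31 = 0.489.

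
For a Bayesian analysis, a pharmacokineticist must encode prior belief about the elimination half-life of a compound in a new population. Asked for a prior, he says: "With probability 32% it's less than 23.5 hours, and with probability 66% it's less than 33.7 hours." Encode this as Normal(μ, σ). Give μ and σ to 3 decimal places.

μ = 28.920, σ = 11.589

For Normal(μ,σ), the p-quantile is μ + z_p·σ. Here z_{0.32} = -0.4677, z_{0.66} = 0.4125.
So 23.5 = μ − 0.4677σ and 33.7 = μ + 0.4125σ.
Subtracting: σ = (33.7 − 23.5)/(0.4125 − (-0.4677)) = 11.589.
Then μ = 23.5 − (-0.4677)·11.589 = 28.920.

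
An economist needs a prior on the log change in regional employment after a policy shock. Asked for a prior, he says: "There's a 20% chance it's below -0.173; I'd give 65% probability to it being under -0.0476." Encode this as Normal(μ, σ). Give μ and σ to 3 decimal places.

μ = -0.087, σ = 0.102

The p-quantile of Normal(μ,σ) is μ + z_p·σ, with z_{0.2} = -0.8416 and z_{0.65} = 0.3853.
Eliminate σ: μ = (z₂·x₁ − z₁·x₂)/(z₂ − z₁) = (0.3853·-0.173 − (-0.8416)·-0.0476)/1.227 = -0.087.
Then σ = (x₂ − x₁)/(z₂ − z₁) = (-0.0476 − -0.173)/1.227 = 0.102.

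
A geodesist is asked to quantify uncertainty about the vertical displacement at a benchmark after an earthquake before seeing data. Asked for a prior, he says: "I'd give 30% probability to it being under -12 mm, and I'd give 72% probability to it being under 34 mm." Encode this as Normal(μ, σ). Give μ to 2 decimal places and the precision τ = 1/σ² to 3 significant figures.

μ = 9.79, τ = 0.000579

The p-quantile of Normal(μ,σ) is μ + z_p·σ, with z_{0.3} = -0.5244 and z_{0.72} = 0.5828.
Eliminate σ: μ = (z₂·x₁ − z₁·x₂)/(z₂ − z₁) = (0.5828·-12 − (-0.5244)·34)/1.107 = 9.79.
Then σ = (x₂ − x₁)/(z₂ − z₁) = (34 − -12)/1.107 = 41.54.
Precision τ = 1/σ² = 1/41.54² = 0.000579.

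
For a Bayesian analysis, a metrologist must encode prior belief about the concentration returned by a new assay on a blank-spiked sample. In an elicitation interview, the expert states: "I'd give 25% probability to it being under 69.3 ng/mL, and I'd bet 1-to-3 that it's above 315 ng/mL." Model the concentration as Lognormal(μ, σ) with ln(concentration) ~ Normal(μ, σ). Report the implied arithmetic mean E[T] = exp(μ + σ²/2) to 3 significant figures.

E[T] ≈ 277 ng/mL

If T ~ Lognormal(μ,σ) then ln T ~ Normal(μ,σ), so the p-quantile of ln T is μ + z_p·σ.
ln(69.3) = 4.238 and ln(315) = 5.753; z_{0.25} = -0.6745, z_{0.75} = 0.6745.
σ = (5.753 − 4.238)/(0.6745 − (-0.6745)) = 1.122.
μ = 4.238 − (-0.6745)·1.122 = 4.996.
E[T] = exp(μ + σ²/2) = exp(4.996 + 0.6299) = 277 ng/mL.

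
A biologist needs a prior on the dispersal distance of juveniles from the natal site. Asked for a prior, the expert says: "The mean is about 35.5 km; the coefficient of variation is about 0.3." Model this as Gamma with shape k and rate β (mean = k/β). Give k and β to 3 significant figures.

k ≈ 11.1, β ≈ 0.313

For Gamma(k, rate β): mean = k/β, variance = k/β², so CV = 1/√k.
CV = 0.3, hence k = 1/CV² = 11.1.
Then β = k/mean = 11.1/35.5 = 0.313.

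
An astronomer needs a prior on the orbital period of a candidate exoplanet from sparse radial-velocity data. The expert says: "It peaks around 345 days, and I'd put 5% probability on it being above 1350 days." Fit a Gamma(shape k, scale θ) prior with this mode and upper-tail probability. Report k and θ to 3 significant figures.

k ≈ 2.36, θ ≈ 254

Gamma(k,θ) with k>1 has mode (k−1)θ, so θ = 345/(k−1).
Need P(X < 1350) = 0.95 with θ tied to k this way. Start at k = 2, θ = 345: P(X<1350) ≈ 0.902.
Too low — raise k to concentrate. Iterating converges to k ≈ 2.36.
Then θ = 345/(2.36−1) ≈ 254.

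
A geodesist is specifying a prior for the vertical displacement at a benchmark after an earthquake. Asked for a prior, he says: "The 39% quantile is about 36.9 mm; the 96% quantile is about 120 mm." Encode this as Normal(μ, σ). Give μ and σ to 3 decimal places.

μ = 48.334, σ = 40.936

The p-quantile of Normal(μ,σ) is μ + z_p·σ, with z_{0.39} = -0.2793 and z_{0.96} = 1.751.
Eliminate σ: μ = (z₂·x₁ − z₁·x₂)/(z₂ − z₁) = (1.751·36.9 − (-0.2793)·120)/2.03 = 48.334.
Then σ = (x₂ − x₁)/(z₂ − z₁) = (120 − 36.9)/2.03 = 40.936.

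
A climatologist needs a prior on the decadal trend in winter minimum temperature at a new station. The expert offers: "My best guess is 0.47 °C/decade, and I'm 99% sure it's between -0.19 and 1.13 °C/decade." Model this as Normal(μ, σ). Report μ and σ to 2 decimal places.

A symmetric 99% interval runs μ ± z·σ with z = 2.576.
Half-width = 0.66, so σ = 0.66/2.576 = 0.26.
μ is the stated best guess, 0.47.

μ = 0.47, σ = 0.26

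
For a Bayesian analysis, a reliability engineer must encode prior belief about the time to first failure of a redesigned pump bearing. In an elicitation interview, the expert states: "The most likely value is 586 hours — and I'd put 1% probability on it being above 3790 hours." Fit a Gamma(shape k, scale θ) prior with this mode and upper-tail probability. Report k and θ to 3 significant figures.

Gamma(k,θ) with k>1 has mode (k−1)θ, so θ = 586/(k−1).
Need P(X < 3790) = 0.99 with θ tied to k this way. Start at k = 2, θ = 586: P(X<3790) ≈ 0.988.
Too low — raise k to concentrate. Iterating converges to k ≈ 2.04.
Then θ = 586/(2.04−1) ≈ 565.

k ≈ 2.04, θ ≈ 565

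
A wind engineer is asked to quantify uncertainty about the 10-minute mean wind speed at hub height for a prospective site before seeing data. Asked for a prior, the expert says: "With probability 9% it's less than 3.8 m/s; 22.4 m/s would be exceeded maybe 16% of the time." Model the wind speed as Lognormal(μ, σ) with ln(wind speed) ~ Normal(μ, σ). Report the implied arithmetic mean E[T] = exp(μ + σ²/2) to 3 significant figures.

If T ~ Lognormal(μ,σ) then ln T ~ Normal(μ,σ), so the p-quantile of ln T is μ + z_p·σ.
ln(3.8) = 1.335 and ln(22.4) = 3.109; z_{0.09} = -1.341, z_{0.84} = 0.9945.
σ = (3.109 − 1.335)/(0.9945 − (-1.341)) = 0.760.
μ = 1.335 − (-1.341)·0.760 = 2.354.
E[T] = exp(μ + σ²/2) = exp(2.354 + 0.2886) = 14 m/s.

E[T] ≈ 14 m/s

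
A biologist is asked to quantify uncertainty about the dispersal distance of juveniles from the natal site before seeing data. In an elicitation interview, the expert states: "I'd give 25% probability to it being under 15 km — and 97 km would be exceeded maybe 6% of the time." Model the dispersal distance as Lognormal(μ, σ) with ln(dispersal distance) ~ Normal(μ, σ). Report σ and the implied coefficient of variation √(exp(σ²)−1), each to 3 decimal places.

If T ~ Lognormal(μ,σ) then ln T ~ Normal(μ,σ), so the p-quantile of ln T is μ + z_p·σ.
ln(15) = 2.708 and ln(97) = 4.575; z_{0.25} = -0.6745, z_{0.94} = 1.555.
σ = (4.575 − 2.708)/(1.555 − (-0.6745)) = 0.837.
μ = 2.708 − (-0.6745)·0.837 = 3.273.
CV = √(exp(σ²)−1) = √(exp(0.7011)−1) = 1.008.

σ ≈ 0.837, CV ≈ 1.008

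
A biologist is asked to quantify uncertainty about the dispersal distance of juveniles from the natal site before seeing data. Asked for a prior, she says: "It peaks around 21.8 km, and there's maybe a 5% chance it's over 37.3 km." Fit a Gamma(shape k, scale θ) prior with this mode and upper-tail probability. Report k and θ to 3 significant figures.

k ≈ 10.7, θ ≈ 2.25

Gamma(k,θ) with k>1 has mode (k−1)θ, so θ = 21.8/(k−1).
Need P(X < 37.3) = 0.95 with θ tied to k this way. Start at k = 2, θ = 21.8: P(X<37.3) ≈ 0.510.
Too low — raise k to concentrate. Iterating converges to k ≈ 10.7.
Then θ = 21.8/(10.7−1) ≈ 2.25.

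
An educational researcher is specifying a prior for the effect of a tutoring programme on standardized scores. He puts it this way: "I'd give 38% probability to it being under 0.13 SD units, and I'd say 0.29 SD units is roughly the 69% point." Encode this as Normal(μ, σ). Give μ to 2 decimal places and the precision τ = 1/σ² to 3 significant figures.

μ = 0.19, τ = 25.1

For Normal(μ,σ), the p-quantile is μ + z_p·σ. Here z_{0.38} = -0.3055, z_{0.69} = 0.4959.
So 0.13 = μ − 0.3055σ and 0.29 = μ + 0.4959σ.
Subtracting: σ = (0.29 − 0.13)/(0.4959 − (-0.3055)) = 0.20.
Then μ = 0.13 − (-0.3055)·0.20 = 0.19.
Precision τ = 1/σ² = 1/0.1997² = 25.1.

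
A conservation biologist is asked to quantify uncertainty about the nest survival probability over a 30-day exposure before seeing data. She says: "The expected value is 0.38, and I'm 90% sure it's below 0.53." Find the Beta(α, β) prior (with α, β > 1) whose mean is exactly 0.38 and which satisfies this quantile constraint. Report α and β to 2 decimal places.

With mean 0.38 fixed, write α = 0.38s, β = 0.62s where s = α+β.
Need P(θ < 0.53) = 0.9 under Beta(0.38s, 0.62s). Normal approximation: (q−m)/√(m(1−m)/s) ≈ z_{0.9} = 1.28, so s ≈ 0.38·0.62·(1.28)²/(0.53−0.38)² = 17.2.
At s = 17.2: P(θ<0.53) ≈ 0.898. Adjusting to match 0.9 gives s ≈ 17.53.
So α = 0.38·17.53 ≈ 6.66, β = 0.62·17.53 ≈ 10.87.

α ≈ 6.66, β ≈ 10.87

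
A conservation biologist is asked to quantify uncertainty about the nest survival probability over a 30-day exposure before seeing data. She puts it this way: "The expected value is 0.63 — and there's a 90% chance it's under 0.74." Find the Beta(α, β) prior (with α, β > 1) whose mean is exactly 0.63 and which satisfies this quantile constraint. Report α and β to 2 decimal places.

α ≈ 18.98, β ≈ 11.15

With mean 0.63 fixed, write α = 0.63s, β = 0.37s where s = α+β.
Need P(θ < 0.74) = 0.9 under Beta(0.63s, 0.37s). Normal approximation: (q−m)/√(m(1−m)/s) ≈ z_{0.9} = 1.28, so s ≈ 0.63·0.37·(1.28)²/(0.74−0.63)² = 31.6.
At s = 31.6: P(θ<0.74) ≈ 0.906. Adjusting to match 0.9 gives s ≈ 30.13.
So α = 0.63·30.13 ≈ 18.98, β = 0.37·30.13 ≈ 11.15.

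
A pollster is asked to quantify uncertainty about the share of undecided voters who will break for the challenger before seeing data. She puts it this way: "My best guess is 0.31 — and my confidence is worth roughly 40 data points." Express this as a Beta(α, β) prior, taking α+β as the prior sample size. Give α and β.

α = 12.4, β = 27.6

Under the effective-sample-size interpretation, Beta(α, β) has prior mean α/(α+β) and prior sample size α+β.
So α+β = 40 and α/(α+β) = 0.31, giving α = 0.31·40 = 12.4 and β = 40 − 12.4 = 27.6.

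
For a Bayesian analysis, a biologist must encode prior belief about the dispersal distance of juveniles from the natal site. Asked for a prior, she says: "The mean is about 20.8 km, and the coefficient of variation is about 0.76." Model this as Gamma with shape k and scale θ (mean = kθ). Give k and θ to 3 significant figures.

For Gamma(k, scale θ): mean = kθ, variance = kθ², so CV = 1/√k.
CV = 0.76, hence k = 1/CV² = 1.73.
Then θ = mean/k = 20.8/1.73 = 12.

k ≈ 1.73, θ ≈ 12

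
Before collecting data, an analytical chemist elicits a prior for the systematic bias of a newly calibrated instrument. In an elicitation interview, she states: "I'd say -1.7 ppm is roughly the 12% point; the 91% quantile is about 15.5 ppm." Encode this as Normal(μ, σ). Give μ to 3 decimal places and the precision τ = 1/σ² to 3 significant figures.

For Normal(μ,σ), the p-quantile is μ + z_p·σ. Here z_{0.12} = -1.175, z_{0.91} = 1.341.
So -1.7 = μ − 1.175σ and 15.5 = μ + 1.341σ.
Subtracting: σ = (15.5 − -1.7)/(1.341 − (-1.175)) = 6.837.
Then μ = -1.7 − (-1.175)·6.837 = 6.333.
Precision τ = 1/σ² = 1/6.837² = 0.0214.

μ = 6.333, τ = 0.0214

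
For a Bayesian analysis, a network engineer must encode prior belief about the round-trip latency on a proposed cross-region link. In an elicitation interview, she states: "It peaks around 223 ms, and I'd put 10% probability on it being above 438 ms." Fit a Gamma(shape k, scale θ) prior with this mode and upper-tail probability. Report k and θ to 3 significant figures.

k ≈ 5.2, θ ≈ 53

Gamma(k,θ) with k>1 has mode (k−1)θ, so θ = 223/(k−1).
Need P(X < 438) = 0.9 with θ tied to k this way. Start at k = 2, θ = 223: P(X<438) ≈ 0.584.
Too low — raise k to concentrate. Iterating converges to k ≈ 5.2.
Then θ = 223/(5.2−1) ≈ 53.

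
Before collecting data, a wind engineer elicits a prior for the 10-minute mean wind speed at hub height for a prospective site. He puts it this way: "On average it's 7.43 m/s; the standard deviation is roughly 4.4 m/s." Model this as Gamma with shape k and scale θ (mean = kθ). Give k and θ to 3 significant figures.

For Gamma(k, scale θ): mean = kθ, variance = kθ², so CV = 1/√k.
CV = SD/mean = 4.4/7.43 = 0.5922, hence k = 1/CV² = 2.85.
Then θ = mean/k = 7.43/2.85 = 2.61.

k ≈ 2.85, θ ≈ 2.61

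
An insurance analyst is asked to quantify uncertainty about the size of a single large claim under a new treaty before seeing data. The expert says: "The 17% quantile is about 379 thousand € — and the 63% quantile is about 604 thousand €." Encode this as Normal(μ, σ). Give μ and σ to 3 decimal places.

For Normal(μ,σ), the p-quantile is μ + z_p·σ. Here z_{0.17} = -0.9542, z_{0.63} = 0.3319.
So 379 = μ − 0.9542σ and 604 = μ + 0.3319σ.
Subtracting: σ = (604 − 379)/(0.3319 − (-0.9542)) = 174.959.
Then μ = 379 − (-0.9542)·174.959 = 545.939.

μ = 545.939, σ = 174.959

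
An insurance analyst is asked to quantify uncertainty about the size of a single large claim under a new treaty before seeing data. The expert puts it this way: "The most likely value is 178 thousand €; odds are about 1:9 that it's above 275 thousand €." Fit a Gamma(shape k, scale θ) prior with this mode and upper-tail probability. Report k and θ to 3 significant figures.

k ≈ 10.9, θ ≈ 18

Gamma(k,θ) with k>1 has mode (k−1)θ, so θ = 178/(k−1).
Need P(X < 275) = 0.9 with θ tied to k this way. Start at k = 2, θ = 178: P(X<275) ≈ 0.457.
Too low — raise k to concentrate. Iterating converges to k ≈ 10.9.
Then θ = 178/(10.9−1) ≈ 18.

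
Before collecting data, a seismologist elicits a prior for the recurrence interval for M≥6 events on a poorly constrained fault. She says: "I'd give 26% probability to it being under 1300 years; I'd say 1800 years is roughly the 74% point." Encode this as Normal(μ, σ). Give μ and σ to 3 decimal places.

μ = 1550.000, σ = 388.594

For Normal(μ,σ), the p-quantile is μ + z_p·σ. Here z_{0.26} = -0.6433, z_{0.74} = 0.6433.
So 1300 = μ − 0.6433σ and 1800 = μ + 0.6433σ.
Subtracting: σ = (1800 − 1300)/(0.6433 − (-0.6433)) = 388.594.
Then μ = 1300 − (-0.6433)·388.594 = 1550.000.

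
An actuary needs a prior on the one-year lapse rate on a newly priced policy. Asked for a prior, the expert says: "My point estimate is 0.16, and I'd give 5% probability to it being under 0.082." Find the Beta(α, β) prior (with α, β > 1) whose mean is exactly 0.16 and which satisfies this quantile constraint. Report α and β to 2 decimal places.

α ≈ 7.55, β ≈ 39.63

With mean 0.16 fixed, write α = 0.16s, β = 0.84s where s = α+β.
Need P(θ < 0.082) = 0.05 under Beta(0.16s, 0.84s). Normal approximation: (q−m)/√(m(1−m)/s) ≈ z_{0.05} = -1.64, so s ≈ 0.16·0.84·(-1.64)²/(0.082−0.16)² = 59.8.
At s = 59.8: P(θ<0.082) ≈ 0.030. Adjusting to match 0.05 gives s ≈ 47.17.
So α = 0.16·47.17 ≈ 7.55, β = 0.84·47.17 ≈ 39.63.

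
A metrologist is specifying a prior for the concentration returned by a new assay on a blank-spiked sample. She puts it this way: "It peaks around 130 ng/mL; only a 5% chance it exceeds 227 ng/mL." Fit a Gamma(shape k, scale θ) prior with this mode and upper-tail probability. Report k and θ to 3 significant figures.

Gamma(k,θ) with k>1 has mode (k−1)θ, so θ = 130/(k−1).
Need P(X < 227) = 0.95 with θ tied to k this way. Start at k = 2, θ = 130: P(X<227) ≈ 0.521.
Too low — raise k to concentrate. Iterating converges to k ≈ 9.98.
Then θ = 130/(9.98−1) ≈ 14.5.

k ≈ 9.98, θ ≈ 14.5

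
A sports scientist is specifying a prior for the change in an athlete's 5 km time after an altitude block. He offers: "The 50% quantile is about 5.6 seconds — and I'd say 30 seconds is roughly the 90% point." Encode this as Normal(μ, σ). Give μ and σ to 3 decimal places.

The p-quantile of Normal(μ,σ) is μ + z_p·σ, with z_{0.5} = 0 and z_{0.9} = 1.282.
Eliminate σ: μ = (z₂·x₁ − z₁·x₂)/(z₂ − z₁) = (1.282·5.6 − (0)·30)/1.282 = 5.600.
Then σ = (x₂ − x₁)/(z₂ − z₁) = (30 − 5.6)/1.282 = 19.039.

μ = 5.600, σ = 19.039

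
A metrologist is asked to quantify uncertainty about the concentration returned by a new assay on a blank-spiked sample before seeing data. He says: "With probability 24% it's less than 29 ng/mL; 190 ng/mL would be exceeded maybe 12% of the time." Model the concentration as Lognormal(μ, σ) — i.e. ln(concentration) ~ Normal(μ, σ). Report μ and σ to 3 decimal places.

μ ≈ 4.073, σ ≈ 0.999

If T ~ Lognormal(μ,σ) then ln T ~ Normal(μ,σ), so the p-quantile of ln T is μ + z_p·σ.
ln(29) = 3.367 and ln(190) = 5.247; z_{0.24} = -0.7063, z_{0.88} = 1.175.
σ = (5.247 − 3.367)/(1.175 − (-0.7063)) = 0.999.
μ = 3.367 − (-0.7063)·0.999 = 4.073.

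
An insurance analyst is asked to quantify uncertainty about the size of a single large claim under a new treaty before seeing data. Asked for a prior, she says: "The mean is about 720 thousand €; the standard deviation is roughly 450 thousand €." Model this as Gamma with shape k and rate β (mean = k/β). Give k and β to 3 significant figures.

k ≈ 2.56, β ≈ 0.00356

For Gamma(k, rate β): mean = k/β, variance = k/β², so CV = 1/√k.
CV = SD/mean = 450/720 = 0.625, hence k = 1/CV² = 2.56.
Then β = k/mean = 2.56/720 = 0.00356.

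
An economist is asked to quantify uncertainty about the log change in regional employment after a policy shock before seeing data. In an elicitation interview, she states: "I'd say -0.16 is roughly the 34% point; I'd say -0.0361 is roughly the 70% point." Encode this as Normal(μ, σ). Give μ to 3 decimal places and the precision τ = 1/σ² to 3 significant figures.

The p-quantile of Normal(μ,σ) is μ + z_p·σ, with z_{0.34} = -0.4125 and z_{0.7} = 0.5244.
Eliminate σ: μ = (z₂·x₁ − z₁·x₂)/(z₂ − z₁) = (0.5244·-0.16 − (-0.4125)·-0.0361)/0.9369 = -0.105.
Then σ = (x₂ − x₁)/(z₂ − z₁) = (-0.0361 − -0.16)/0.9369 = 0.132.
Precision τ = 1/σ² = 1/0.1322² = 57.2.

μ = -0.105, τ = 57.2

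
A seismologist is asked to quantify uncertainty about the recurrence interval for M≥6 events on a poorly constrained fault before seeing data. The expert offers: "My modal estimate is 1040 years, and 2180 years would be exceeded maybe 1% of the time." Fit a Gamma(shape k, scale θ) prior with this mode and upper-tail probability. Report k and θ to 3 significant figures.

Gamma(k,θ) with k>1 has mode (k−1)θ, so θ = 1040/(k−1).
Need P(X < 2180) = 0.99 with θ tied to k this way. Start at k = 2, θ = 1040: P(X<2180) ≈ 0.619.
Too low — raise k to concentrate. Iterating converges to k ≈ 9.89.
Then θ = 1040/(9.89−1) ≈ 117.

k ≈ 9.89, θ ≈ 117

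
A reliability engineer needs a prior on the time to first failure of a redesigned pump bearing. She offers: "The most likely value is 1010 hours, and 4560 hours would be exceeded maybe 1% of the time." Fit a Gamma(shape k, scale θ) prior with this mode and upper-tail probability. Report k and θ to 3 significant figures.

Gamma(k,θ) with k>1 has mode (k−1)θ, so θ = 1010/(k−1).
Need P(X < 4560) = 0.99 with θ tied to k this way. Start at k = 2, θ = 1010: P(X<4560) ≈ 0.940.
Too low — raise k to concentrate. Iterating converges to k ≈ 2.78.
Then θ = 1010/(2.78−1) ≈ 568.

k ≈ 2.78, θ ≈ 568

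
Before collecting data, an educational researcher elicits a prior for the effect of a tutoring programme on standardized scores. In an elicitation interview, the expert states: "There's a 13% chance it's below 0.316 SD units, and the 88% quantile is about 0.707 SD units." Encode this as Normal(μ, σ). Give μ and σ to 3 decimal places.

μ = 0.507, σ = 0.170

For Normal(μ,σ), the p-quantile is μ + z_p·σ. Here z_{0.13} = -1.126, z_{0.88} = 1.175.
So 0.316 = μ − 1.126σ and 0.707 = μ + 1.175σ.
Subtracting: σ = (0.707 − 0.316)/(1.175 − (-1.126)) = 0.170.
Then μ = 0.316 − (-1.126)·0.170 = 0.507.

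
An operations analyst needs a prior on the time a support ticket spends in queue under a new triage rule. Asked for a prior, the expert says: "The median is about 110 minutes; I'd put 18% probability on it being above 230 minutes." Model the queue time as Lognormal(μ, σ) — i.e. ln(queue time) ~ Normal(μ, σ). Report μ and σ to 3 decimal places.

If T ~ Lognormal(μ,σ) then ln T ~ Normal(μ,σ), so the p-quantile of ln T is μ + z_p·σ.
ln(110) = 4.7 and ln(230) = 5.438; z_{0.5} = 0, z_{0.82} = 0.9154.
σ = (5.438 − 4.7)/(0.9154 − (0)) = 0.806.
μ = 4.7 − (0)·0.806 = 4.700.

μ ≈ 4.700, σ ≈ 0.806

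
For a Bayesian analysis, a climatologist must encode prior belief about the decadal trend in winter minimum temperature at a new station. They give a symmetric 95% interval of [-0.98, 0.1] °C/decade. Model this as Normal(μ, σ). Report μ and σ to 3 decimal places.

A symmetric 95% interval runs μ ± z·σ with z = 1.96.
Half-width = 0.54, so σ = 0.54/1.96 = 0.276.
μ is the interval midpoint, -0.440.

μ = -0.440, σ = 0.276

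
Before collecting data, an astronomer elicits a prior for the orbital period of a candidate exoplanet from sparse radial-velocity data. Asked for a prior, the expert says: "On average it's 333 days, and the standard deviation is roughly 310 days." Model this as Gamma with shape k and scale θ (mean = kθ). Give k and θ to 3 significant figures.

k ≈ 1.15, θ ≈ 289

For Gamma(k, scale θ): mean = kθ, variance = kθ², so CV = 1/√k.
CV = SD/mean = 310/333 = 0.9309, hence k = 1/CV² = 1.15.
Then θ = mean/k = 333/1.15 = 289.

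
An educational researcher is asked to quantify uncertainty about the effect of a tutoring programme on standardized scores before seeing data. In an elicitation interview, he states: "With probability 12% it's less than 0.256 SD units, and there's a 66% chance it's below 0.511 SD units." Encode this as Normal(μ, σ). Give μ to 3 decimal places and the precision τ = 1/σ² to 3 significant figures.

For Normal(μ,σ), the p-quantile is μ + z_p·σ. Here z_{0.12} = -1.175, z_{0.66} = 0.4125.
So 0.256 = μ − 1.175σ and 0.511 = μ + 0.4125σ.
Subtracting: σ = (0.511 − 0.256)/(0.4125 − (-1.175)) = 0.161.
Then μ = 0.256 − (-1.175)·0.161 = 0.445.
Precision τ = 1/σ² = 1/0.1606² = 38.8.

μ = 0.445, τ = 38.8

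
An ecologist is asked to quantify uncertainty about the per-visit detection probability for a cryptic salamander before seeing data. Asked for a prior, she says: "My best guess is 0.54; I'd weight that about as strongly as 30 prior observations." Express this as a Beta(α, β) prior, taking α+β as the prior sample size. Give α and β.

Under the effective-sample-size interpretation, Beta(α, β) has prior mean α/(α+β) and prior sample size α+β.
So α+β = 30 and α/(α+β) = 0.54, giving α = 0.54·30 = 16.2 and β = 30 − 16.2 = 13.8.

α = 16.2, β = 13.8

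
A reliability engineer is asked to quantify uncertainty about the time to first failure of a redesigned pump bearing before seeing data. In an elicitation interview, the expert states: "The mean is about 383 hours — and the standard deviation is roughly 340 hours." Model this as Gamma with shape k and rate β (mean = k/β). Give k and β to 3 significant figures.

k ≈ 1.27, β ≈ 0.00331

For Gamma(k, rate β): mean = k/β, variance = k/β², so CV = 1/√k.
CV = SD/mean = 340/383 = 0.8877, hence k = 1/CV² = 1.27.
Then β = k/mean = 1.27/383 = 0.00331.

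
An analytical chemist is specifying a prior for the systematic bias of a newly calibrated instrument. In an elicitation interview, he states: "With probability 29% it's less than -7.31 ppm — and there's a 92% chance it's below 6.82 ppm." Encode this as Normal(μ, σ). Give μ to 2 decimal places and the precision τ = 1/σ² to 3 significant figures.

The p-quantile of Normal(μ,σ) is μ + z_p·σ, with z_{0.29} = -0.5534 and z_{0.92} = 1.405.
Eliminate σ: μ = (z₂·x₁ − z₁·x₂)/(z₂ − z₁) = (1.405·-7.31 − (-0.5534)·6.82)/1.958 = -3.32.
Then σ = (x₂ − x₁)/(z₂ − z₁) = (6.82 − -7.31)/1.958 = 7.21.
Precision τ = 1/σ² = 1/7.215² = 0.0192.

μ = -3.32, τ = 0.0192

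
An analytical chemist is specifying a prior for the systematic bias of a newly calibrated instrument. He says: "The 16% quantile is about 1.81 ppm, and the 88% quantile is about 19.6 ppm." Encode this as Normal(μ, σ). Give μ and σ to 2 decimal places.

μ = 9.96, σ = 8.20

For Normal(μ,σ), the p-quantile is μ + z_p·σ. Here z_{0.16} = -0.9945, z_{0.88} = 1.175.
So 1.81 = μ − 0.9945σ and 19.6 = μ + 1.175σ.
Subtracting: σ = (19.6 − 1.81)/(1.175 − (-0.9945)) = 8.20.
Then μ = 1.81 − (-0.9945)·8.20 = 9.96.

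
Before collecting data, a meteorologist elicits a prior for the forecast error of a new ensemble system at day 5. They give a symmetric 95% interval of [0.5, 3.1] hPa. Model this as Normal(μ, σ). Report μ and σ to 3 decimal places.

μ = 1.800, σ = 0.663

A symmetric 95% interval runs μ ± z·σ with z = 1.96.
Half-width = 1.3, so σ = 1.3/1.96 = 0.663.
μ is the interval midpoint, 1.800.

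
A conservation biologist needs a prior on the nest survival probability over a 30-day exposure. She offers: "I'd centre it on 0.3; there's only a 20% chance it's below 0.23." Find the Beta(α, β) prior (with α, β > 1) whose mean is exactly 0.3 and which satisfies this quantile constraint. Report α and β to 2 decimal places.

With mean 0.3 fixed, write α = 0.3s, β = 0.7s where s = α+β.
Need P(θ < 0.23) = 0.2 under Beta(0.3s, 0.7s). Normal approximation: (q−m)/√(m(1−m)/s) ≈ z_{0.2} = -0.842, so s ≈ 0.3·0.7·(-0.842)²/(0.23−0.3)² = 30.4.
At s = 30.4: P(θ<0.23) ≈ 0.204. Adjusting to match 0.2 gives s ≈ 31.28.
So α = 0.3·31.28 ≈ 9.38, β = 0.7·31.28 ≈ 21.89.

α ≈ 9.38, β ≈ 21.89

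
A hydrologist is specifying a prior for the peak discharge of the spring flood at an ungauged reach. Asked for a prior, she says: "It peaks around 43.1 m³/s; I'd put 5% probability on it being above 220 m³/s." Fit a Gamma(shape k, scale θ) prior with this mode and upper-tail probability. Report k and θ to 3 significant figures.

Gamma(k,θ) with k>1 has mode (k−1)θ, so θ = 43.1/(k−1).
Need P(X < 220) = 0.95 with θ tied to k this way. Start at k = 2, θ = 43.1: P(X<220) ≈ 0.963.
Too high — lower k to spread out. Iterating converges to k ≈ 1.9.
Then θ = 43.1/(1.9−1) ≈ 48.1.

k ≈ 1.9, θ ≈ 48.1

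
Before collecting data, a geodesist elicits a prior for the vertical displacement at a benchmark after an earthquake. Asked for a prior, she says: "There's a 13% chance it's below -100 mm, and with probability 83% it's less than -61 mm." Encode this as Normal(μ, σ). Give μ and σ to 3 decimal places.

μ = -78.886, σ = 18.745

For Normal(μ,σ), the p-quantile is μ + z_p·σ. Here z_{0.13} = -1.126, z_{0.83} = 0.9542.
So -100 = μ − 1.126σ and -61 = μ + 0.9542σ.
Subtracting: σ = (-61 − -100)/(0.9542 − (-1.126)) = 18.745.
Then μ = -100 − (-1.126)·18.745 = -78.886.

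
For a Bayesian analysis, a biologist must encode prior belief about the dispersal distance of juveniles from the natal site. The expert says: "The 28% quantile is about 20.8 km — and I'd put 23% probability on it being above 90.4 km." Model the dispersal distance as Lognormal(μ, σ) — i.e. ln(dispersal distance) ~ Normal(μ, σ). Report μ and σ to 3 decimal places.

μ ≈ 3.683, σ ≈ 1.112

If T ~ Lognormal(μ,σ) then ln T ~ Normal(μ,σ), so the p-quantile of ln T is μ + z_p·σ.
ln(20.8) = 3.035 and ln(90.4) = 4.504; z_{0.28} = -0.5828, z_{0.77} = 0.7388.
σ = (4.504 − 3.035)/(0.7388 − (-0.5828)) = 1.112.
μ = 3.035 − (-0.5828)·1.112 = 3.683.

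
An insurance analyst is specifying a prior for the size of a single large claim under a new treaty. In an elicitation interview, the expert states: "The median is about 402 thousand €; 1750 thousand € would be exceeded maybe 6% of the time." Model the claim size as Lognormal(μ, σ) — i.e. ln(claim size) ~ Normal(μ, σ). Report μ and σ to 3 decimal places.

If T ~ Lognormal(μ,σ) then ln T ~ Normal(μ,σ), so the p-quantile of ln T is μ + z_p·σ.
ln(402) = 5.996 and ln(1750) = 7.467; z_{0.5} = 0, z_{0.94} = 1.555.
σ = (7.467 − 5.996)/(1.555 − (0)) = 0.946.
μ = 5.996 − (0)·0.946 = 5.996.

μ ≈ 5.996, σ ≈ 0.946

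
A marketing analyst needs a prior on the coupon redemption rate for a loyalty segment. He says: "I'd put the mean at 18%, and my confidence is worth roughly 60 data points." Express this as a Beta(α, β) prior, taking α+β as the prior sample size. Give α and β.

Under the effective-sample-size interpretation, Beta(α, β) has prior mean α/(α+β) and prior sample size α+β.
So α+β = 60 and α/(α+β) = 0.18, giving α = 0.18·60 = 10.8 and β = 60 − 10.8 = 49.2.

α = 10.8, β = 49.2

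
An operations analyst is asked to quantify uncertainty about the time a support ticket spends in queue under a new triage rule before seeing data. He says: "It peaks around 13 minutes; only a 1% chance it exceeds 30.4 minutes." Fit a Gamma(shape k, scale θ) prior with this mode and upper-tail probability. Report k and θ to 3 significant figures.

Gamma(k,θ) with k>1 has mode (k−1)θ, so θ = 13/(k−1).
Need P(X < 30.4) = 0.99 with θ tied to k this way. Start at k = 2, θ = 13: P(X<30.4) ≈ 0.678.
Too low — raise k to concentrate. Iterating converges to k ≈ 7.6.
Then θ = 13/(7.6−1) ≈ 1.97.

k ≈ 7.6, θ ≈ 1.97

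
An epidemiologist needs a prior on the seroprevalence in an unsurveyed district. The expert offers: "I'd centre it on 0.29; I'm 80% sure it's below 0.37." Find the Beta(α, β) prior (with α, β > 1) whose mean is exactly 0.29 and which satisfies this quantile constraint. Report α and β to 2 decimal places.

α ≈ 6.28, β ≈ 15.37

With mean 0.29 fixed, write α = 0.29s, β = 0.71s where s = α+β.
Need P(θ < 0.37) = 0.8 under Beta(0.29s, 0.71s). Normal approximation: (q−m)/√(m(1−m)/s) ≈ z_{0.8} = 0.842, so s ≈ 0.29·0.71·(0.842)²/(0.37−0.29)² = 22.8.
At s = 22.8: P(θ<0.37) ≈ 0.805. Adjusting to match 0.8 gives s ≈ 21.64.
So α = 0.29·21.64 ≈ 6.28, β = 0.71·21.64 ≈ 15.37.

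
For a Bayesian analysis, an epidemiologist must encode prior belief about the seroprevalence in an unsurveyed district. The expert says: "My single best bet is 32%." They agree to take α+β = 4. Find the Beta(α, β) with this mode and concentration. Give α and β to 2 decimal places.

α = 1.64, β = 2.36

For α,β > 1 the Beta mode is (α−1)/(α+β−2). With α+β = 4, the mode is (α−1)/2.
Set (α−1)/2 = 0.32 → α = 1 + 0.32·2 = 1.64.
β = 4 − α = 2.36.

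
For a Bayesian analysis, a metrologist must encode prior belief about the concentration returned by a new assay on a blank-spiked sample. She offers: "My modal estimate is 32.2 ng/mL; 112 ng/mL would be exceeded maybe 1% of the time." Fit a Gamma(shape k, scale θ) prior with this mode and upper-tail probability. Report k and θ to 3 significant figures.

Gamma(k,θ) with k>1 has mode (k−1)θ, so θ = 32.2/(k−1).
Need P(X < 112) = 0.99 with θ tied to k this way. Start at k = 2, θ = 32.2: P(X<112) ≈ 0.862.
Too low — raise k to concentrate. Iterating converges to k ≈ 3.79.
Then θ = 32.2/(3.79−1) ≈ 11.5.

k ≈ 3.79, θ ≈ 11.5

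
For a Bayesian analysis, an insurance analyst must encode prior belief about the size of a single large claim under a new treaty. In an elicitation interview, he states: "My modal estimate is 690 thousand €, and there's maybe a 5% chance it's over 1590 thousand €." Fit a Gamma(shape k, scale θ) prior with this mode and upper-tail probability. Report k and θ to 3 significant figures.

k ≈ 4.93, θ ≈ 176

Gamma(k,θ) with k>1 has mode (k−1)θ, so θ = 690/(k−1).
Need P(X < 1590) = 0.95 with θ tied to k this way. Start at k = 2, θ = 690: P(X<1590) ≈ 0.670.
Too low — raise k to concentrate. Iterating converges to k ≈ 4.93.
Then θ = 690/(4.93−1) ≈ 176.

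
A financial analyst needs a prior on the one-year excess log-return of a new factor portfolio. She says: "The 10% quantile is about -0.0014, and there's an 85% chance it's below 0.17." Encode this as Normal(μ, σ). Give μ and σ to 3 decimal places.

μ = 0.093, σ = 0.074

For Normal(μ,σ), the p-quantile is μ + z_p·σ. Here z_{0.1} = -1.282, z_{0.85} = 1.036.
So -0.0014 = μ − 1.282σ and 0.17 = μ + 1.036σ.
Subtracting: σ = (0.17 − -0.0014)/(1.036 − (-1.282)) = 0.074.
Then μ = -0.0014 − (-1.282)·0.074 = 0.093.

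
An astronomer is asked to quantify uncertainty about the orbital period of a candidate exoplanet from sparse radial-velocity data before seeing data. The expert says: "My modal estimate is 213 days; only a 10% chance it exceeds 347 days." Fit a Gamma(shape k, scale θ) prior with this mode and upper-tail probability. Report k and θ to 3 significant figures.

k ≈ 8.91, θ ≈ 26.9

Gamma(k,θ) with k>1 has mode (k−1)θ, so θ = 213/(k−1).
Need P(X < 347) = 0.9 with θ tied to k this way. Start at k = 2, θ = 213: P(X<347) ≈ 0.484.
Too low — raise k to concentrate. Iterating converges to k ≈ 8.91.
Then θ = 213/(8.91−1) ≈ 26.9.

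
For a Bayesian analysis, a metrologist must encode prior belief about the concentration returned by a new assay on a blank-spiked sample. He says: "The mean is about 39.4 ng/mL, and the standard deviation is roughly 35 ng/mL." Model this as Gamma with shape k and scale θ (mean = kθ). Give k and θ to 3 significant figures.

For Gamma(k, scale θ): mean = kθ, variance = kθ², so CV = 1/√k.
CV = SD/mean = 35/39.4 = 0.8883, hence k = 1/CV² = 1.27.
Then θ = mean/k = 39.4/1.27 = 31.1.

k ≈ 1.27, θ ≈ 31.1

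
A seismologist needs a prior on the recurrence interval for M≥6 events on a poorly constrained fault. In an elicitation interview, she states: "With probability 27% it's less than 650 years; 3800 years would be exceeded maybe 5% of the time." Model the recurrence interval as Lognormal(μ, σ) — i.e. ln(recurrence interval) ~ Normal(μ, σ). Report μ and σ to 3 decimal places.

If T ~ Lognormal(μ,σ) then ln T ~ Normal(μ,σ), so the p-quantile of ln T is μ + z_p·σ.
ln(650) = 6.477 and ln(3800) = 8.243; z_{0.27} = -0.6128, z_{0.95} = 1.645.
σ = (8.243 − 6.477)/(1.645 − (-0.6128)) = 0.782.
μ = 6.477 − (-0.6128)·0.782 = 6.956.

μ ≈ 6.956, σ ≈ 0.782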